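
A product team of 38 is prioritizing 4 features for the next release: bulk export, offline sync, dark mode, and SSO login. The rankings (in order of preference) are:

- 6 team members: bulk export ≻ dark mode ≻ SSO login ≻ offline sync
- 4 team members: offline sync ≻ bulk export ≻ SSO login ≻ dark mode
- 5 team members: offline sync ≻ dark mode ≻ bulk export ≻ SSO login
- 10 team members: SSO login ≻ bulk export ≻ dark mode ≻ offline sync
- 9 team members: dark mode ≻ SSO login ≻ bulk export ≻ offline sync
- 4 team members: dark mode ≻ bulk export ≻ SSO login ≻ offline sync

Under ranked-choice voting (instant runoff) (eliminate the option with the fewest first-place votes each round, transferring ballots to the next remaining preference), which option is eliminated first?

bulk export

Round 1: bulk export 6, offline sync 9, dark mode 13, SSO login 10. Eliminate bulk export.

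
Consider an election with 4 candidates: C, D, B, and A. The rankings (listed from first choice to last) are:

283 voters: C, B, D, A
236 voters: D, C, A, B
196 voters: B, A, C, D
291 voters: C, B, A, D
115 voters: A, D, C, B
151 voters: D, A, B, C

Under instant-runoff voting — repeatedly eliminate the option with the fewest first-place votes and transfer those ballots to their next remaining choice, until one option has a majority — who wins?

Round 1: C 574, D 387, B 196, A 115. Eliminate A.
Round 2: C 574, D 502, B 196. Eliminate B.
Round 3: C 770, D 502. C has a majority.

C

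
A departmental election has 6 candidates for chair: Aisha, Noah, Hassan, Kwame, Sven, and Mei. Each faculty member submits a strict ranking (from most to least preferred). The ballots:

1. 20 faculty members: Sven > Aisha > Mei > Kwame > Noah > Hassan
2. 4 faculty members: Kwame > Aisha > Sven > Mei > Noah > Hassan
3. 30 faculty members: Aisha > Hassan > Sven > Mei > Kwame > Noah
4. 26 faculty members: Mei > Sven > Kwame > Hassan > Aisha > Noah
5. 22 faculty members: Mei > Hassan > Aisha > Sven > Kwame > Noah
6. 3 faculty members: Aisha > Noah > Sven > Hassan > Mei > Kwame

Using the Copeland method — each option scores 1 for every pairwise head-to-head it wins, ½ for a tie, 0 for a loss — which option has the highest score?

Aisha: beats Noah, Hassan, Kwame, Sven, and Mei → score 5.
Noah: loses to Aisha, Hassan, Kwame, Sven, and Mei → score 0.
Hassan: beats Noah and Kwame; loses to Aisha, Sven, and Mei → score 2.
Kwame: beats Noah; loses to Aisha, Hassan, Sven, and Mei → score 1.
Sven: beats Noah, Hassan, Kwame, and Mei; loses to Aisha → score 4.
Mei: beats Noah, Hassan, and Kwame; loses to Aisha and Sven → score 3.
Aisha has the best pairwise record.

Aisha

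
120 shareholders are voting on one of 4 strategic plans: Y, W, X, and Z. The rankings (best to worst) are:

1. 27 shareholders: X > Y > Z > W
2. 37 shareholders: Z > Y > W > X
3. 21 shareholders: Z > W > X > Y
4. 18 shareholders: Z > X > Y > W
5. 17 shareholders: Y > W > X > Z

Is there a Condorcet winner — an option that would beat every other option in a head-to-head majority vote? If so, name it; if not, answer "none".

Z

Z vs Y: 76–44 for Z.
Z vs W: 103–17 for Z.
Z vs X: 76–44 for Z.
Z beats every other option head-to-head.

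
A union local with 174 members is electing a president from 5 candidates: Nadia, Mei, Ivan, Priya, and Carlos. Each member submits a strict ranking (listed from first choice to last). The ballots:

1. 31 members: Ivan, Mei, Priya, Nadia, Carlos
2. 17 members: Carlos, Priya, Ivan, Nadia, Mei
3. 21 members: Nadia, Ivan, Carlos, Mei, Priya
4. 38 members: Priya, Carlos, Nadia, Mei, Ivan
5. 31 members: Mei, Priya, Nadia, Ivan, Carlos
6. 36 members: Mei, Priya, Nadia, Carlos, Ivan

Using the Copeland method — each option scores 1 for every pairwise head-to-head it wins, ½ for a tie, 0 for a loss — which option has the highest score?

Nadia: beats Ivan and Carlos; loses to Mei and Priya → score 2.
Mei: beats Nadia, Ivan, Priya, and Carlos → score 4.
Ivan: loses to Nadia, Mei, Priya, and Carlos → score 0.
Priya: beats Nadia, Ivan, and Carlos; loses to Mei → score 3.
Carlos: beats Ivan; loses to Nadia, Mei, and Priya → score 1.
Mei has the best pairwise record.

Mei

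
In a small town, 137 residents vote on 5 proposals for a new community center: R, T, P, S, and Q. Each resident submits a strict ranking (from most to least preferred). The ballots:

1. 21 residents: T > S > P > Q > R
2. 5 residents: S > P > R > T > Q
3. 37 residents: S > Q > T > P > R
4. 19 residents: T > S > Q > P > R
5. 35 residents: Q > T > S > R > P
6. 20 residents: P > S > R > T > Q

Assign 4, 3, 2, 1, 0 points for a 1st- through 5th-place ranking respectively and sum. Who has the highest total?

S

R: 21·0 + 5·2 + 37·0 + 19·0 + 35·1 + 20·2 = 85
T: 21·4 + 5·1 + 37·2 + 19·4 + 35·3 + 20·1 = 364
P: 21·2 + 5·3 + 37·1 + 19·1 + 35·0 + 20·4 = 193
S: 21·3 + 5·4 + 37·4 + 19·3 + 35·2 + 20·3 = 418
Q: 21·1 + 5·0 + 37·3 + 19·2 + 35·4 + 20·0 = 310
S has the highest Borda score (418).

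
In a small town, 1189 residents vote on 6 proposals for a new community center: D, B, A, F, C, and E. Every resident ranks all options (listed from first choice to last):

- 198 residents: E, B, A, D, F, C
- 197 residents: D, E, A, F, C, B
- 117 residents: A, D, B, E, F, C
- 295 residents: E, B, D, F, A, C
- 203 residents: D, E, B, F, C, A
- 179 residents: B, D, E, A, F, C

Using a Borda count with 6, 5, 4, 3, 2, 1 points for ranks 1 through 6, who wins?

E

D: 198·3 + 197·6 + 117·5 + 295·4 + 203·6 + 179·5 = 5654
B: 198·5 + 197·1 + 117·4 + 295·5 + 203·4 + 179·6 = 5016
A: 198·4 + 197·4 + 117·6 + 295·2 + 203·1 + 179·3 = 3612
F: 198·2 + 197·3 + 117·2 + 295·3 + 203·3 + 179·2 = 3073
C: 198·1 + 197·2 + 117·1 + 295·1 + 203·2 + 179·1 = 1589
E: 198·6 + 197·5 + 117·3 + 295·6 + 203·5 + 179·4 = 6025
E has the highest Borda score (6025).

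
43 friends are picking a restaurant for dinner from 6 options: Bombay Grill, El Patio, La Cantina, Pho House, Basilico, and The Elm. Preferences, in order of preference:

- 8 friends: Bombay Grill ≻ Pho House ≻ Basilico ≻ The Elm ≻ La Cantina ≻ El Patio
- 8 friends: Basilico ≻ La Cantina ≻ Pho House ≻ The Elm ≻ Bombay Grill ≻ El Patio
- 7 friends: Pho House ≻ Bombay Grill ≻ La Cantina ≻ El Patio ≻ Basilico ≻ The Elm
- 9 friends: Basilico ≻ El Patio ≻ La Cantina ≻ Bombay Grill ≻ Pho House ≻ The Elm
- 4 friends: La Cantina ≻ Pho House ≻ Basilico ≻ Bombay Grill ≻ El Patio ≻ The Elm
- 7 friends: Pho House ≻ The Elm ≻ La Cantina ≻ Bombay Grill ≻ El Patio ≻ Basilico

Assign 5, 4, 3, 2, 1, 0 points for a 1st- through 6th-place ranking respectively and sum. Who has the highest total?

Pho House

Bombay Grill: 8·5 + 8·1 + 7·4 + 9·2 + 4·2 + 7·2 = 116
El Patio: 8·0 + 8·0 + 7·2 + 9·4 + 4·1 + 7·1 = 61
La Cantina: 8·1 + 8·4 + 7·3 + 9·3 + 4·5 + 7·3 = 129
Pho House: 8·4 + 8·3 + 7·5 + 9·1 + 4·4 + 7·5 = 151
Basilico: 8·3 + 8·5 + 7·1 + 9·5 + 4·3 + 7·0 = 128
The Elm: 8·2 + 8·2 + 7·0 + 9·0 + 4·0 + 7·4 = 60
Pho House has the highest Borda score (151).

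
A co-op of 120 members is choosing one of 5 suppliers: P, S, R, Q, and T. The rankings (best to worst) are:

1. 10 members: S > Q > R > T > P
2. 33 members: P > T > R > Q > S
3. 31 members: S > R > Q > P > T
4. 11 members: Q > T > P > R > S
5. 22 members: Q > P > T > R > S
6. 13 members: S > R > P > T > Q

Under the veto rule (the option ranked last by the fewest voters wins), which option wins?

Last-place votes: P 10, S 66, R 0, Q 13, T 31.
R is ranked last by the fewest voters, so R wins.

R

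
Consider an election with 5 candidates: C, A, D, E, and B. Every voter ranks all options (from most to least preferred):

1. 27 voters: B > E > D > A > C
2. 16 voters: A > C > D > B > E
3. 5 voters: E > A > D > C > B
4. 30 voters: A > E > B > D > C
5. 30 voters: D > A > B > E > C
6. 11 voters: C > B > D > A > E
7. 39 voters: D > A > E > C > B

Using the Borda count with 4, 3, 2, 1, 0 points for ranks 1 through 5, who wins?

A

C: 27·0 + 16·3 + 5·1 + 30·0 + 30·0 + 11·4 + 39·1 = 136
A: 27·1 + 16·4 + 5·3 + 30·4 + 30·3 + 11·1 + 39·3 = 444
D: 27·2 + 16·2 + 5·2 + 30·1 + 30·4 + 11·2 + 39·4 = 424
E: 27·3 + 16·0 + 5·4 + 30·3 + 30·1 + 11·0 + 39·2 = 299
B: 27·4 + 16·1 + 5·0 + 30·2 + 30·2 + 11·3 + 39·0 = 277
A has the highest Borda score (444).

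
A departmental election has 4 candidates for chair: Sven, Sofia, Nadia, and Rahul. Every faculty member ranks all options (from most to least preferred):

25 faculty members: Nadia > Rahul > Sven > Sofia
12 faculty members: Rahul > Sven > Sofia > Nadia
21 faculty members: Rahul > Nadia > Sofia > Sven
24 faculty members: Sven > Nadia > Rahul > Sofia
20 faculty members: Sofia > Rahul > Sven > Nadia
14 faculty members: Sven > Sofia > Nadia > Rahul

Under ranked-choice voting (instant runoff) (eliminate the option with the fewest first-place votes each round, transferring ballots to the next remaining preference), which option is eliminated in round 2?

Round 1: Sven 38, Sofia 20, Nadia 25, Rahul 33. Eliminate Sofia.
Round 2: Sven 38, Nadia 25, Rahul 53. Eliminate Nadia.

Nadia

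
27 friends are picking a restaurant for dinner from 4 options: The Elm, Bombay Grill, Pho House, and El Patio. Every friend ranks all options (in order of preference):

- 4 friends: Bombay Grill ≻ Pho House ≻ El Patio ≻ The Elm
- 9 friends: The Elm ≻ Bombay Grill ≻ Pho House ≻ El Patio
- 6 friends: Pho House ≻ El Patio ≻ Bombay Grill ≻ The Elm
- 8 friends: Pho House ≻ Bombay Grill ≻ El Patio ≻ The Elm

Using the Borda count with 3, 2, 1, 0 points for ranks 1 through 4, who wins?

The Elm: 4·0 + 9·3 + 6·0 + 8·0 = 27
Bombay Grill: 4·3 + 9·2 + 6·1 + 8·2 = 52
Pho House: 4·2 + 9·1 + 6·3 + 8·3 = 59
El Patio: 4·1 + 9·0 + 6·2 + 8·1 = 24
Pho House has the highest Borda score (59).

Pho House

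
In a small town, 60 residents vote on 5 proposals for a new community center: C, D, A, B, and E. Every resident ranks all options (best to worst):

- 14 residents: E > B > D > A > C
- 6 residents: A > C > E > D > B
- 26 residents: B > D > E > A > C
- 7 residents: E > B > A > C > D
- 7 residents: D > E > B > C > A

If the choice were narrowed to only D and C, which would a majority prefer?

D

Voters preferring D to C: 47; preferring C to D: 13.
D wins the head-to-head.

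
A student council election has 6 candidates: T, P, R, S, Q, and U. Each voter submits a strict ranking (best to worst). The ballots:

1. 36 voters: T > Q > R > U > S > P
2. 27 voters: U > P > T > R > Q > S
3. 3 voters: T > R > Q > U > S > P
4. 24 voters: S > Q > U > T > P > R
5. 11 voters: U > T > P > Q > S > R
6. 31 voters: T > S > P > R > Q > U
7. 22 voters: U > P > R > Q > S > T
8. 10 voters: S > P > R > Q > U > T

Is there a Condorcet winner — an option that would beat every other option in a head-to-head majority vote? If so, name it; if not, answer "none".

Checking pairwise contests:
U beats T 94–70.
T beats P 105–59.
T beats R 132–32.
T beats S 108–56.
T beats Q 108–56.
Q beats U 104–60.
Every option loses at least one head-to-head, so there is no Condorcet winner.

none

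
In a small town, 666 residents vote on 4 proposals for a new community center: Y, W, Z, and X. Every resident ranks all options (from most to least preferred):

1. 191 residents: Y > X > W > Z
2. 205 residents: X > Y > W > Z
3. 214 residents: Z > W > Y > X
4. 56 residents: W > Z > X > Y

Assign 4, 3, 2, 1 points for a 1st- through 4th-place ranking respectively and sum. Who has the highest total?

Y: 191·4 + 205·3 + 214·2 + 56·1 = 1863
W: 191·2 + 205·2 + 214·3 + 56·4 = 1658
Z: 191·1 + 205·1 + 214·4 + 56·3 = 1420
X: 191·3 + 205·4 + 214·1 + 56·2 = 1719
Y has the highest Borda score (1863).

Y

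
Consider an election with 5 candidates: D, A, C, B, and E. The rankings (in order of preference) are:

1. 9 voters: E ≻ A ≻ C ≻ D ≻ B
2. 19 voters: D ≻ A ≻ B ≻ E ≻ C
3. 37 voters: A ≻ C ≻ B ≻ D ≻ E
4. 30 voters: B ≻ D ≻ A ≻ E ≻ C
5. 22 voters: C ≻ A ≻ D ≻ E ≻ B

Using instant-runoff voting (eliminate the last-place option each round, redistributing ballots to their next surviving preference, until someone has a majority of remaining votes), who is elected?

A

Round 1: D 19, A 37, C 22, B 30, E 9. Eliminate E.
Round 2: D 19, A 46, C 22, B 30. Eliminate D.
Round 3: A 65, C 22, B 30. A has a majority.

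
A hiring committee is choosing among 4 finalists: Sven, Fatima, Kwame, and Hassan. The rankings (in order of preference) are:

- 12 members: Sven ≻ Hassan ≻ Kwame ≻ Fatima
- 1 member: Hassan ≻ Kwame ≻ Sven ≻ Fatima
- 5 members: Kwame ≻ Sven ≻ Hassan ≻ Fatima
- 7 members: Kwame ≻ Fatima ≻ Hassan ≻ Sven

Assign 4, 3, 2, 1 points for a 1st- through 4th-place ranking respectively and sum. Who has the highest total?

Kwame

Sven: 12·4 + 1·2 + 5·3 + 7·1 = 72
Fatima: 12·1 + 1·1 + 5·1 + 7·3 = 39
Kwame: 12·2 + 1·3 + 5·4 + 7·4 = 75
Hassan: 12·3 + 1·4 + 5·2 + 7·2 = 64
Kwame has the highest Borda score (75).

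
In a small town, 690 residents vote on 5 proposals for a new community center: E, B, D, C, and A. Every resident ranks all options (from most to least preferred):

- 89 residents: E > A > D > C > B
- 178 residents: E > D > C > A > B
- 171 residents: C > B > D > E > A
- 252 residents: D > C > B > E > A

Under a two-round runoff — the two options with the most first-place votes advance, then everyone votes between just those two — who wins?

D

Round 1 first-place votes: E 267, B 0, D 252, C 171, A 0.
E and D advance.
Runoff: E is preferred to D by 267 voters; D by 423.
D wins the runoff.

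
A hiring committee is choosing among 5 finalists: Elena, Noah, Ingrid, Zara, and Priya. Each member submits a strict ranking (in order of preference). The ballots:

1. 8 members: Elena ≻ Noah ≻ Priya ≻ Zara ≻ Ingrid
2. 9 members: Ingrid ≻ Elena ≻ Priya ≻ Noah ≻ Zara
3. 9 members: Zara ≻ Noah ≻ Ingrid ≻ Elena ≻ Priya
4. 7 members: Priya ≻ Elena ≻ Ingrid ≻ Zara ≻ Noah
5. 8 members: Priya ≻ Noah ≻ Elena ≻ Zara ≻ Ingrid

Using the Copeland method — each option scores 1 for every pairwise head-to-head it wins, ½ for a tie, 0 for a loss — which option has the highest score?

Elena

Elena: beats Noah, Ingrid, Zara, and Priya → score 4.
Noah: beats Ingrid and Zara; loses to Elena and Priya → score 2.
Ingrid: loses to Elena, Noah, Zara, and Priya → score 0.
Zara: beats Ingrid; loses to Elena, Noah, and Priya → score 1.
Priya: beats Noah, Ingrid, and Zara; loses to Elena → score 3.
Elena has the best pairwise record.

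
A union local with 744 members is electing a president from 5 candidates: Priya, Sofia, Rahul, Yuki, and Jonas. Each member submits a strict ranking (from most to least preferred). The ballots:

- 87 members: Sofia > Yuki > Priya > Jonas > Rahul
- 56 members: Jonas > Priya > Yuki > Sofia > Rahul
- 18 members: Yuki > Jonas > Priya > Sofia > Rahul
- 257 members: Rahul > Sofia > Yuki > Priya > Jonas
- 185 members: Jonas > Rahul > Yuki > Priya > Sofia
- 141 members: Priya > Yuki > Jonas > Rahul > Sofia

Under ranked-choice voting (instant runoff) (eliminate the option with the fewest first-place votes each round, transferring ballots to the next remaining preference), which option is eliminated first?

Round 1: Priya 141, Sofia 87, Rahul 257, Yuki 18, Jonas 241. Eliminate Yuki.

Yuki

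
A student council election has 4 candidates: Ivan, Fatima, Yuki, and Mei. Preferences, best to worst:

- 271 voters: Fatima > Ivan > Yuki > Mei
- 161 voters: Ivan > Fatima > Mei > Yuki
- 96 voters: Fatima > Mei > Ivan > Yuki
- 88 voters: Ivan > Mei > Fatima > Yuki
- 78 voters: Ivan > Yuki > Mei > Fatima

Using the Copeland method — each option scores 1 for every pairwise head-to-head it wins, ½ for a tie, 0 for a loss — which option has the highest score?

Ivan: beats Yuki and Mei; loses to Fatima → score 2.
Fatima: beats Ivan, Yuki, and Mei → score 3.
Yuki: beats Mei; loses to Ivan and Fatima → score 1.
Mei: loses to Ivan, Fatima, and Yuki → score 0.
Fatima has the best pairwise record.

Fatima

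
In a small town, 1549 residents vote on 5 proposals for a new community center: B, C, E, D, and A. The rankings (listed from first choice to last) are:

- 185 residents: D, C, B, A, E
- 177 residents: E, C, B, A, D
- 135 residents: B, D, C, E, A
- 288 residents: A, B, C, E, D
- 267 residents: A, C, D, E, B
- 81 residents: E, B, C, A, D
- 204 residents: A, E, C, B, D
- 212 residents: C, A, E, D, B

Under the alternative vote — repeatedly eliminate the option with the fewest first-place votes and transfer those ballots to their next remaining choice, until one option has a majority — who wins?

Round 1: B 135, C 212, E 258, D 185, A 759. Eliminate B.
Round 2: C 212, E 258, D 320, A 759. Eliminate C.
Round 3: E 258, D 320, A 971. A has a majority.

A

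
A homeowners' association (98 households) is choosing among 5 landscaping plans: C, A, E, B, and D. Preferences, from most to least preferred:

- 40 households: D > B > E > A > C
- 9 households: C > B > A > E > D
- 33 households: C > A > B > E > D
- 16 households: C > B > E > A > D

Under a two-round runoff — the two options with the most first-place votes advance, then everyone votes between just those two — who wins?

C

Round 1 first-place votes: C 58, A 0, E 0, B 0, D 40.
C and D advance.
Runoff: C is preferred to D by 58 voters; D by 40.
C wins the runoff.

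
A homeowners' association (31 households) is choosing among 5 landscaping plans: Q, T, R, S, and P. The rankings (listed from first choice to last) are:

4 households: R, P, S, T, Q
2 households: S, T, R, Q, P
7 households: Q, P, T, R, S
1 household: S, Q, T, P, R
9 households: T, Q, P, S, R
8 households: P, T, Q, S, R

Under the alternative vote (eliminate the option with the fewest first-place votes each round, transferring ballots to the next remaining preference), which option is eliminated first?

Round 1: Q 7, T 9, R 4, S 3, P 8. Eliminate S.

S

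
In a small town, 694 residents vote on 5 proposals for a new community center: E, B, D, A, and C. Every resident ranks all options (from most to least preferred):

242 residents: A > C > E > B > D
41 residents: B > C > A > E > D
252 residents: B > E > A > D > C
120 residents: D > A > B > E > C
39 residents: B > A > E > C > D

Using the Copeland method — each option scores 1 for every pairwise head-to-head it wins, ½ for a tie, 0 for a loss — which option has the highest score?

A

E: beats D and C; loses to B and A → score 2.
B: beats E, D, and C; loses to A → score 3.
D: beats C; loses to E, B, and A → score 1.
A: beats E, B, D, and C → score 4.
C: loses to E, B, D, and A → score 0.
A has the best pairwise record.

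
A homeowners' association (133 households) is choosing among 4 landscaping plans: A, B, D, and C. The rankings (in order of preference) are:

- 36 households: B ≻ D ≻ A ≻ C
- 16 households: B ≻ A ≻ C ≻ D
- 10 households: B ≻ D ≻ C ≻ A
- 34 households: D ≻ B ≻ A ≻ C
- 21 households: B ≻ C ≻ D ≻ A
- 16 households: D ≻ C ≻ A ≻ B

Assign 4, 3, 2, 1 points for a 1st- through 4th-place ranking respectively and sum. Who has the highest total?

B

A: 36·2 + 16·3 + 10·1 + 34·2 + 21·1 + 16·2 = 251
B: 36·4 + 16·4 + 10·4 + 34·3 + 21·4 + 16·1 = 450
D: 36·3 + 16·1 + 10·3 + 34·4 + 21·2 + 16·4 = 396
C: 36·1 + 16·2 + 10·2 + 34·1 + 21·3 + 16·3 = 233
B has the highest Borda score (450).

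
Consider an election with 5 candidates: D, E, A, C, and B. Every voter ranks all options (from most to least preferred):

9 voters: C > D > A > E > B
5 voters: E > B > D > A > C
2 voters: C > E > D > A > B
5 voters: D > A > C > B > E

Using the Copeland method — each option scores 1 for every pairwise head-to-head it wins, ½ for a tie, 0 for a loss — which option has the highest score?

C

D: beats E, A, and B; loses to C → score 3.
E: beats B; loses to D, A, and C → score 1.
A: beats E and B; loses to D and C → score 2.
C: beats D, E, A, and B → score 4.
B: loses to D, E, A, and C → score 0.
C has the best pairwise record.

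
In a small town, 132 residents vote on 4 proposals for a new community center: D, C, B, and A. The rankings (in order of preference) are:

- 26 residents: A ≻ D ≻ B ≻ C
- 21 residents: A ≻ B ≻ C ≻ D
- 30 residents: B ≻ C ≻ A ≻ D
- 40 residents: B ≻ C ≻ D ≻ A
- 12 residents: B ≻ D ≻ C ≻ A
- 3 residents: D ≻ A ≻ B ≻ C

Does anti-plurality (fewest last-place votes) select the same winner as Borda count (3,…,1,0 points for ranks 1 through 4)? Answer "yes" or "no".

yes

Anti-plurality — last-place votes: D 51, C 29, B 0, A 52. Winner: B.
Borda — scores: D 125, C 173, B 317, A 177. Winner: B.
The two methods agree.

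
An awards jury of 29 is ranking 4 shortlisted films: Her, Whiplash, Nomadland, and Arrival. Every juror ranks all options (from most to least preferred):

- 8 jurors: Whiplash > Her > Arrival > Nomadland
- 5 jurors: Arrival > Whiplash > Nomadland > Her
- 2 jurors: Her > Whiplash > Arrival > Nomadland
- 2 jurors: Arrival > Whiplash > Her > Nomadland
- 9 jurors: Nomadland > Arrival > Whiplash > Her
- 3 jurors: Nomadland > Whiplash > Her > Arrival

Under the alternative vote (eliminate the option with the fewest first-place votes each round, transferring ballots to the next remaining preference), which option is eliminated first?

Her

Round 1: Her 2, Whiplash 8, Nomadland 12, Arrival 7. Eliminate Her.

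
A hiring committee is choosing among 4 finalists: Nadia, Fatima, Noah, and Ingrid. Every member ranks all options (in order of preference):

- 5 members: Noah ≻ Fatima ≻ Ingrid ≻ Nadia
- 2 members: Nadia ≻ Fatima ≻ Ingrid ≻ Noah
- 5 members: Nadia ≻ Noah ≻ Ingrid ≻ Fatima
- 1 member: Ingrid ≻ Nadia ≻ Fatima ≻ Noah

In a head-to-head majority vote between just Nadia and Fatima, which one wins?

Voters preferring Nadia to Fatima: 8; preferring Fatima to Nadia: 5.
Nadia wins the head-to-head.

Nadia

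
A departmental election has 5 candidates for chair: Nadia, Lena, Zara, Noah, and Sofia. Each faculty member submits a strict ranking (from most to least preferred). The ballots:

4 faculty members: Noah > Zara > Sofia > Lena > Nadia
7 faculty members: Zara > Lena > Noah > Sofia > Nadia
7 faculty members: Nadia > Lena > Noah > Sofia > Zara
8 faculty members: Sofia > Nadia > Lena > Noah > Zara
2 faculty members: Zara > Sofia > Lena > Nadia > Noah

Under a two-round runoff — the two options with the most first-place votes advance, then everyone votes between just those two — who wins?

Sofia

Round 1 first-place votes: Nadia 7, Lena 0, Zara 9, Noah 4, Sofia 8.
Zara and Sofia advance.
Runoff: Zara is preferred to Sofia by 13 voters; Sofia by 15.
Sofia wins the runoff.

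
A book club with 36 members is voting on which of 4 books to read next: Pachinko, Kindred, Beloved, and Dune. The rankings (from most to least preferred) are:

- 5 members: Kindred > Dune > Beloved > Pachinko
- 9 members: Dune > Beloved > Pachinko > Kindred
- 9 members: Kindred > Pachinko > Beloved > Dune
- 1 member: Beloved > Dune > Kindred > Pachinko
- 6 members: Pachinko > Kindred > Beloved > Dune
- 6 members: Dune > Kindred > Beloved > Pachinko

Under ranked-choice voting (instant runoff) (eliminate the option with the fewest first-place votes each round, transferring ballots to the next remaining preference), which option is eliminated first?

Beloved

Round 1: Pachinko 6, Kindred 14, Beloved 1, Dune 15. Eliminate Beloved.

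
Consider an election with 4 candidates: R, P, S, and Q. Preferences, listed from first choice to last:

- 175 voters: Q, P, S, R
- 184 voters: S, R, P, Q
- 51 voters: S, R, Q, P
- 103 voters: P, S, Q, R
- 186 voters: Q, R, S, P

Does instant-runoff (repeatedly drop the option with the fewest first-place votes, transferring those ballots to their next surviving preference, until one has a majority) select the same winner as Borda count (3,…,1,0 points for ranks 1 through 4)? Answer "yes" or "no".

no

Instant-runoff — R1 R 0, P 103, S 235, Q 361 (Q winner). Winner: Q.
Borda — scores: R 842, P 843, S 1272, Q 1237. Winner: S.
The two methods disagree.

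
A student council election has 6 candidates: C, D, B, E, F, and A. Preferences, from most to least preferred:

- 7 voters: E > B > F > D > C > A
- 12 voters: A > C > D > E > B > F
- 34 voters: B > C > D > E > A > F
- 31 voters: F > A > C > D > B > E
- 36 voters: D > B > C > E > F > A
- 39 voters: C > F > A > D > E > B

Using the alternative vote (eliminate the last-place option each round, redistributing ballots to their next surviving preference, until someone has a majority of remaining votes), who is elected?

Round 1: C 39, D 36, B 34, E 7, F 31, A 12. Eliminate E.
Round 2: C 39, D 36, B 41, F 31, A 12. Eliminate A.
Round 3: C 51, D 36, B 41, F 31. Eliminate F.
Round 4: C 82, D 36, B 41. C has a majority.

C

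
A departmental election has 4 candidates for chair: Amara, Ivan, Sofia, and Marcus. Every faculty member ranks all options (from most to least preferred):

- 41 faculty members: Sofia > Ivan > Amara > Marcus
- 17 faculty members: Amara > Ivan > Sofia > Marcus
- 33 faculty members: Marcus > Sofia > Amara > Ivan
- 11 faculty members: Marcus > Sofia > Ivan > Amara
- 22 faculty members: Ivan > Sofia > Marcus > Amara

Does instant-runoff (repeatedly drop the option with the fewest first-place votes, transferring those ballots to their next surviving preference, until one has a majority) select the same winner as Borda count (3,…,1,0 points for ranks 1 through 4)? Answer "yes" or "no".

Instant-runoff — R1 Amara 17, Ivan 22, Sofia 41, Marcus 44 (Amara out); R2 Ivan 39, Sofia 41, Marcus 44 (Ivan out); R3 Sofia 80, Marcus 44 (Sofia winner). Winner: Sofia.
Borda — scores: Amara 125, Ivan 193, Sofia 272, Marcus 154. Winner: Sofia.
The two methods agree.

yes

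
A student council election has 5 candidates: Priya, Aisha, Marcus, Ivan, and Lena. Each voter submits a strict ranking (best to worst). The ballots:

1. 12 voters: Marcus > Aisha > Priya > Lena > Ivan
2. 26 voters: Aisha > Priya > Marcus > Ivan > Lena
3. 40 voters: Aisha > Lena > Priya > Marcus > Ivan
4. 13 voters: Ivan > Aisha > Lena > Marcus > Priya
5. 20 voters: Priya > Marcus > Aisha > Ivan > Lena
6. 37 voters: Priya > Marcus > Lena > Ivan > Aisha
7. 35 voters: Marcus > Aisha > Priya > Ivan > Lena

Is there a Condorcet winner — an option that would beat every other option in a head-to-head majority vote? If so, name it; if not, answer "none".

none

Checking pairwise contests:
Aisha beats Priya 126–57.
Marcus beats Aisha 104–79.
Priya beats Marcus 123–60.
Priya beats Ivan 170–13.
Priya beats Lena 130–53.
Every option loses at least one head-to-head, so there is no Condorcet winner.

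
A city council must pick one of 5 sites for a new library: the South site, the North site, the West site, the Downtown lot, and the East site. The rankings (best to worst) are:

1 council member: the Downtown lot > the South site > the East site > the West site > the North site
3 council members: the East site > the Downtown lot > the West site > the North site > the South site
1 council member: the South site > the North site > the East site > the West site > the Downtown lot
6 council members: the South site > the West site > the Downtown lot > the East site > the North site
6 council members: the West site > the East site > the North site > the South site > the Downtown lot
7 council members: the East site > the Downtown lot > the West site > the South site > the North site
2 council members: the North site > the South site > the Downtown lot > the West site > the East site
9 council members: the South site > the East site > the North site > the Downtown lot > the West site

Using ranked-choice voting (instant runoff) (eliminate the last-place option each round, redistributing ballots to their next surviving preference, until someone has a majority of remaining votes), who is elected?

the South site

Round 1: the South site 16, the North site 2, the West site 6, the Downtown lot 1, the East site 10. Eliminate the Downtown lot.
Round 2: the South site 17, the North site 2, the West site 6, the East site 10. Eliminate the North site.
Round 3: the South site 19, the West site 6, the East site 10. The South site has a majority.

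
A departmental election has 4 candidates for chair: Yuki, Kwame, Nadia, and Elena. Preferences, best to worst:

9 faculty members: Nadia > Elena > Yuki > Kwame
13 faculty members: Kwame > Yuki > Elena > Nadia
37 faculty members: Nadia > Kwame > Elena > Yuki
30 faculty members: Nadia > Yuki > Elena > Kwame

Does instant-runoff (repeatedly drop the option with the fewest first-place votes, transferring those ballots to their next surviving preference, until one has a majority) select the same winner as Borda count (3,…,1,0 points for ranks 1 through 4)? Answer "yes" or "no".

yes

Instant-runoff — R1 Yuki 0, Kwame 13, Nadia 76, Elena 0 (Nadia winner). Winner: Nadia.
Borda — scores: Yuki 95, Kwame 113, Nadia 228, Elena 98. Winner: Nadia.
The two methods agree.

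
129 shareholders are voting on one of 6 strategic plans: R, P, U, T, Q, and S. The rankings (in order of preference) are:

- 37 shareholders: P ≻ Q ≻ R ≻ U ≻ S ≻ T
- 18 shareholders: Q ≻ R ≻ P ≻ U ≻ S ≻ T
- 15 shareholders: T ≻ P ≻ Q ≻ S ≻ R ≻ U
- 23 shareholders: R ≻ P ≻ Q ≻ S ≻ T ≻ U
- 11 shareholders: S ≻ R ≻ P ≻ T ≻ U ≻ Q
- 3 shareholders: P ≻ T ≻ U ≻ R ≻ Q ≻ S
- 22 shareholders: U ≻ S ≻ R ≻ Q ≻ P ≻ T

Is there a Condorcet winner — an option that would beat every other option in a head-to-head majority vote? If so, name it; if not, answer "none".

Checking pairwise contests:
Q beats R 70–59.
R beats P 74–55.
R beats U 104–25.
R beats T 111–18.
P beats Q 89–40.
R beats S 81–48.
Every option loses at least one head-to-head, so there is no Condorcet winner.

none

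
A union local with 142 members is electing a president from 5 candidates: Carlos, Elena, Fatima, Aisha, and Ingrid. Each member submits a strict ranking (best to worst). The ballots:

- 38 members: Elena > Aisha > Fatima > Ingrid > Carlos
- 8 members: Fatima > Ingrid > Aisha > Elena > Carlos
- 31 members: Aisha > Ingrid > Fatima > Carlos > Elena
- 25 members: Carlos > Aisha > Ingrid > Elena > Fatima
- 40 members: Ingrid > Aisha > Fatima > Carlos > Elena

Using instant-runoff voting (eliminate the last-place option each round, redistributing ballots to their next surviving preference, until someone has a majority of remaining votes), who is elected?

Aisha

Round 1: Carlos 25, Elena 38, Fatima 8, Aisha 31, Ingrid 40. Eliminate Fatima.
Round 2: Carlos 25, Elena 38, Aisha 31, Ingrid 48. Eliminate Carlos.
Round 3: Elena 38, Aisha 56, Ingrid 48. Eliminate Elena.
Round 4: Aisha 94, Ingrid 48. Aisha has a majority.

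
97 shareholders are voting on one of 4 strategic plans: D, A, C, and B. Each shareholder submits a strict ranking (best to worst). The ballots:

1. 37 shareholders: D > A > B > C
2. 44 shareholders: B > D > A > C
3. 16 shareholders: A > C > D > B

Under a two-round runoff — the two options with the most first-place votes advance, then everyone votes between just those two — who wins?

Round 1 first-place votes: D 37, A 16, C 0, B 44.
B and D advance.
Runoff: B is preferred to D by 44 voters; D by 53.
D wins the runoff.

D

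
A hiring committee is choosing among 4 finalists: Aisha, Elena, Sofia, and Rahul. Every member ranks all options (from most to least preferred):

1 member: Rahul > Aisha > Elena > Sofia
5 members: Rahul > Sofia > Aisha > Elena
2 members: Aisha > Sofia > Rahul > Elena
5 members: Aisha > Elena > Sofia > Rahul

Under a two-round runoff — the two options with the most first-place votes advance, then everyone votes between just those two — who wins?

Round 1 first-place votes: Aisha 7, Elena 0, Sofia 0, Rahul 6.
Aisha and Rahul advance.
Runoff: Aisha is preferred to Rahul by 7 voters; Rahul by 6.
Aisha wins the runoff.

Aisha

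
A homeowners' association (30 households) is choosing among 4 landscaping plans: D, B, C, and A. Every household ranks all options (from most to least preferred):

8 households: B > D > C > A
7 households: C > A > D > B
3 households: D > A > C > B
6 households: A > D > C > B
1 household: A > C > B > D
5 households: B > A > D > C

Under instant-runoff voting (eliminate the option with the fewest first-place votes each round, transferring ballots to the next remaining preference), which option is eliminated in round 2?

C

Round 1: D 3, B 13, C 7, A 7. Eliminate D.
Round 2: B 13, C 7, A 10. Eliminate C.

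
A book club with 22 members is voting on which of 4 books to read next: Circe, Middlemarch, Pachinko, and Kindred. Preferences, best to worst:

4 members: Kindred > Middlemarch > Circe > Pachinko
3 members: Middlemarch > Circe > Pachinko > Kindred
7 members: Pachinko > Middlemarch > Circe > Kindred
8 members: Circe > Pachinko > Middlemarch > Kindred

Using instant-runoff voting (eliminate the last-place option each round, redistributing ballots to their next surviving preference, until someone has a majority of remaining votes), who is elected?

Circe

Round 1: Circe 8, Middlemarch 3, Pachinko 7, Kindred 4. Eliminate Middlemarch.
Round 2: Circe 11, Pachinko 7, Kindred 4. Eliminate Kindred.
Round 3: Circe 15, Pachinko 7. Circe has a majority.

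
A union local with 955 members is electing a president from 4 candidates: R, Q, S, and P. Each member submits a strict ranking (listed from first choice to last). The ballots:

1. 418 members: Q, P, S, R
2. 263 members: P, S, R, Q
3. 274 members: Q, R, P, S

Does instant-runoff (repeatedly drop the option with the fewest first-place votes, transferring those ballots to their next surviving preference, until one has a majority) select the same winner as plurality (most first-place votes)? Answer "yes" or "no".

yes

Instant-runoff — R1 R 0, Q 692, S 0, P 263 (Q winner). Winner: Q.
Plurality — first-place votes: R 0, Q 692, S 0, P 263. Winner: Q.
The two methods agree.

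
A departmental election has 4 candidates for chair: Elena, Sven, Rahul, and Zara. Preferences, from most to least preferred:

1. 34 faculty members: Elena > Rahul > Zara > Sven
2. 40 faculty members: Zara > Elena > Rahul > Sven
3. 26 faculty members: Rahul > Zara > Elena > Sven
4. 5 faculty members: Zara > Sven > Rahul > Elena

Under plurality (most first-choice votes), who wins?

Zara

First-place votes: Elena 34, Sven 0, Rahul 26, Zara 45.
Zara has the most first-place votes.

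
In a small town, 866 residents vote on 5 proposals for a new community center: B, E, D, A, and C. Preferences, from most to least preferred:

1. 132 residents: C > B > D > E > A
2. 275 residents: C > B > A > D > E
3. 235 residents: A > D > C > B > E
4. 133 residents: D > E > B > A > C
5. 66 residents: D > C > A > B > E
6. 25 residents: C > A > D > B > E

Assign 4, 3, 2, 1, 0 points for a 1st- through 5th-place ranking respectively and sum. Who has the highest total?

C

B: 132·3 + 275·3 + 235·1 + 133·2 + 66·1 + 25·1 = 1813
E: 132·1 + 275·0 + 235·0 + 133·3 + 66·0 + 25·0 = 531
D: 132·2 + 275·1 + 235·3 + 133·4 + 66·4 + 25·2 = 2090
A: 132·0 + 275·2 + 235·4 + 133·1 + 66·2 + 25·3 = 1830
C: 132·4 + 275·4 + 235·2 + 133·0 + 66·3 + 25·4 = 2396
C has the highest Borda score (2396).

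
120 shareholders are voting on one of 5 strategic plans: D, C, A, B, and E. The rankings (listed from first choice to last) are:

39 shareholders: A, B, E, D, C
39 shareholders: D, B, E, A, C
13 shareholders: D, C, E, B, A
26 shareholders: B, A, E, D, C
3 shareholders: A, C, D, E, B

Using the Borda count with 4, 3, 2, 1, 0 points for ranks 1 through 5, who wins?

D: 39·1 + 39·4 + 13·4 + 26·1 + 3·2 = 279
C: 39·0 + 39·0 + 13·3 + 26·0 + 3·3 = 48
A: 39·4 + 39·1 + 13·0 + 26·3 + 3·4 = 285
B: 39·3 + 39·3 + 13·1 + 26·4 + 3·0 = 351
E: 39·2 + 39·2 + 13·2 + 26·2 + 3·1 = 237
B has the highest Borda score (351).

B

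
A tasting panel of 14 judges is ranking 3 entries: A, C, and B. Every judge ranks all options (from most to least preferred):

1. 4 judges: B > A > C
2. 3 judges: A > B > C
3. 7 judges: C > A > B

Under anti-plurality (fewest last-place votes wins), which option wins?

Last-place votes: A 0, C 7, B 7.
A is ranked last by the fewest voters, so A wins.

A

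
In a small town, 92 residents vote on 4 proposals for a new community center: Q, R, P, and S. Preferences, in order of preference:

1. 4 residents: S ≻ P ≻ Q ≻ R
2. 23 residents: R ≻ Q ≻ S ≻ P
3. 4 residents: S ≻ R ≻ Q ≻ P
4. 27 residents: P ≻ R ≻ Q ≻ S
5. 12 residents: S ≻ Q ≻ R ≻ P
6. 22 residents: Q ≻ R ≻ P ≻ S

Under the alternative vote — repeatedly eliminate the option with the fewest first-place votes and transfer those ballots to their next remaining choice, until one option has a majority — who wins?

Q

Round 1: Q 22, R 23, P 27, S 20. Eliminate S.
Round 2: Q 34, R 27, P 31. Eliminate R.
Round 3: Q 61, P 31. Q has a majority.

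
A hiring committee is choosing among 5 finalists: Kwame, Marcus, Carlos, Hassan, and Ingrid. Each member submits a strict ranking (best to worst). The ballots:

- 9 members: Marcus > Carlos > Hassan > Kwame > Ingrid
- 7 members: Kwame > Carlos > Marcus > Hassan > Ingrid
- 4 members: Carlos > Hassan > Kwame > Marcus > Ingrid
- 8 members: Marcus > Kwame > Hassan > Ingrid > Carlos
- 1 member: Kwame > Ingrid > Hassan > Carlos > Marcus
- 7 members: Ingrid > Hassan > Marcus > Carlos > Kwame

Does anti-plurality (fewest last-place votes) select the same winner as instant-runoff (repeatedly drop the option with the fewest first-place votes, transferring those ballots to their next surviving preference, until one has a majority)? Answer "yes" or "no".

no

Anti-plurality — last-place votes: Kwame 7, Marcus 1, Carlos 8, Hassan 0, Ingrid 20. Winner: Hassan.
Instant-runoff — R1 Kwame 8, Marcus 17, Carlos 4, Hassan 0, Ingrid 7 (Hassan out); R2 Kwame 8, Marcus 17, Carlos 4, Ingrid 7 (Carlos out); R3 Kwame 12, Marcus 17, Ingrid 7 (Ingrid out); R4 Kwame 12, Marcus 24 (Marcus winner). Winner: Marcus.
The two methods disagree.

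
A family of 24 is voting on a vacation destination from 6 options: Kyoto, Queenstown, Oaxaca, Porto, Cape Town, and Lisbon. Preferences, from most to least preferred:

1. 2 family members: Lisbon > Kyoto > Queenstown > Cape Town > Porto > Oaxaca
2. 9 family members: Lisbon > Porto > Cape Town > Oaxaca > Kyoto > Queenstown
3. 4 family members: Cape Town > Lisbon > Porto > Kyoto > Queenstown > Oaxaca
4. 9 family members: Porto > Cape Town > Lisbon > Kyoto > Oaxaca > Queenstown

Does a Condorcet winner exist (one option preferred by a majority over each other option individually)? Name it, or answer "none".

none

Checking pairwise contests:
Porto beats Kyoto 22–2.
Kyoto beats Queenstown 24–0.
Kyoto beats Oaxaca 15–9.
Lisbon beats Porto 15–9.
Porto beats Cape Town 18–6.
Cape Town beats Lisbon 13–11.
Every option loses at least one head-to-head, so there is no Condorcet winner.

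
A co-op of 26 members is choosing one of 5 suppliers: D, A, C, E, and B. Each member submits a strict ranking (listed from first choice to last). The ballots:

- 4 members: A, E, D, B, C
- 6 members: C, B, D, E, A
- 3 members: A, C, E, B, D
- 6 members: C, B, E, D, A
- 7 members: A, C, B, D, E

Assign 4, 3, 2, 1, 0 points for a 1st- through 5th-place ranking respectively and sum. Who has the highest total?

C

D: 4·2 + 6·2 + 3·0 + 6·1 + 7·1 = 33
A: 4·4 + 6·0 + 3·4 + 6·0 + 7·4 = 56
C: 4·0 + 6·4 + 3·3 + 6·4 + 7·3 = 78
E: 4·3 + 6·1 + 3·2 + 6·2 + 7·0 = 36
B: 4·1 + 6·3 + 3·1 + 6·3 + 7·2 = 57
C has the highest Borda score (78).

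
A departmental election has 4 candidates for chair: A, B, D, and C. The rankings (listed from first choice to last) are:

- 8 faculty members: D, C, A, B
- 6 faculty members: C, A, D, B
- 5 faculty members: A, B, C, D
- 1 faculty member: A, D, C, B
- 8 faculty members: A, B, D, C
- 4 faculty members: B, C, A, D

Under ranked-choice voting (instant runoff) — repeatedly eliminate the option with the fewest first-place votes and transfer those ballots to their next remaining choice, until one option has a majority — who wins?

C

Round 1: A 14, B 4, D 8, C 6. Eliminate B.
Round 2: A 14, D 8, C 10. Eliminate D.
Round 3: A 14, C 18. C has a majority.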